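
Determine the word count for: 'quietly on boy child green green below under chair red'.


Counting words by splitting on spaces:
  Word 1: 'quietly'
  Word 2: 'on'
  Word 3: 'boy'
  Word 4: 'child'
  Word 5: 'green'
  Word 6: 'green'
  Word 7: 'below'
  Word 8: 'under'
  Word 9: 'chair'
  Word 10: 'red'
Total words: 10

10


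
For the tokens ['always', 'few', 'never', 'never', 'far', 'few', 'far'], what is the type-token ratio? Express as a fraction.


Tokens: 7
Unique types: ('always', 'far', 'few', 'never') = 4
TTR = 4/7
Already in lowest terms.

4/7


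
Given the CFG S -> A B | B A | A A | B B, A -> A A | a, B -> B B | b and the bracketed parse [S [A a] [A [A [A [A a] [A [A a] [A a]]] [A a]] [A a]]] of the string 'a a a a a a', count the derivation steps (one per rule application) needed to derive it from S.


Every bracketed nonterminal node [X ...] in the tree is produced by exactly one rule application.
Reading the tree off as a leftmost derivation:
  Step 1: S  =>  A A   (applied S -> A A)
  Step 2: A A  =>  a A   (applied A -> a)
  Step 3: a A  =>  a A A   (applied A -> A A)
  Step 4: a A A  =>  a A A A   (applied A -> A A)
  Step 5: a A A A  =>  a A A A A   (applied A -> A A)
  Step 6: a A A A A  =>  a a A A A   (applied A -> a)
  Step 7: a a A A A  =>  a a A A A A   (applied A -> A A)
  Step 8: a a A A A A  =>  a a a A A A   (applied A -> a)
  Step 9: a a a A A A  =>  a a a a A A   (applied A -> a)
  Step 10: a a a a A A  =>  a a a a a A   (applied A -> a)
  Step 11: a a a a a A  =>  a a a a a a   (applied A -> a)
Final yield: a a a a a a
Total rewrite steps: 11

11


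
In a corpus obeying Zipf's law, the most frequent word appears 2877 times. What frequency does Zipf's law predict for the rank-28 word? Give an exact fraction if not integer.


Zipf's law: freq(rank) = f1 / rank
f1 = 2877, rank = 28
freq = 2877 / 28
GCD(2877, 28) = 7
Simplified: 411/4

411/4


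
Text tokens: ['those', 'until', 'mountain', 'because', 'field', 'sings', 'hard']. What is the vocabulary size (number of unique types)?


Listing all tokens and tracking unique types:
  Token 1: 'those' -> NEW (unique so far: 1)
  Token 2: 'until' -> NEW (unique so far: 2)
  Token 3: 'mountain' -> NEW (unique so far: 3)
  Token 4: 'because' -> NEW (unique so far: 4)
  Token 5: 'field' -> NEW (unique so far: 5)
  Token 6: 'sings' -> NEW (unique so far: 6)
  Token 7: 'hard' -> NEW (unique so far: 7)
Unique types: ('because', 'field', 'hard', 'mountain', 'sings', 'those', 'until')
Vocabulary size: 7

7


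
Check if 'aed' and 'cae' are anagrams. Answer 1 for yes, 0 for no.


Sort characters of 'aed': 'ade'
Sort characters of 'cae': 'ace'
Sorted forms differ -> they are NOT anagrams
Result: 0

0


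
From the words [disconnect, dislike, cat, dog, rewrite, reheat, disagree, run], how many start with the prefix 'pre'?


Checking each word for prefix 'pre':
  'disconnect' -> no (count: 0)
  'dislike' -> no (count: 0)
  'cat' -> no (count: 0)
  'dog' -> no (count: 0)
  'rewrite' -> no (count: 0)
  'reheat' -> no (count: 0)
  'disagree' -> no (count: 0)
  'run' -> no (count: 0)
Total with prefix 'pre': 0

0


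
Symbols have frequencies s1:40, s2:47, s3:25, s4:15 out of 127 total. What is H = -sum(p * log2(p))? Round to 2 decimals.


Computing entropy H = -sum(p_i * log2(p_i)):
  s1: p = 40/127 = 0.3150, -p*log2(p) = 0.5250
  s2: p = 47/127 = 0.3701, -p*log2(p) = 0.5307
  s3: p = 25/127 = 0.1969, -p*log2(p) = 0.4616
  s4: p = 15/127 = 0.1181, -p*log2(p) = 0.3640
H = sum of terms = 1.8813
Rounded to 2 decimals: 1.88

1.88


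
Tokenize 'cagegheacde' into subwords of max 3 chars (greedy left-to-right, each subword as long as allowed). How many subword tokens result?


'cagegheacde' has 11 characters.
Chunking with max size 3:
  Chunk 1: 'cag' (positions 0-2)
  Chunk 2: 'egh' (positions 3-5)
  Chunk 3: 'eac' (positions 6-8)
  Chunk 4: 'de' (positions 9-10)
Total chunks: ceil(11 / 3) = 4

4


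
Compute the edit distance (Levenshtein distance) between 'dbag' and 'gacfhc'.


Building DP table for s1='dbag' (len 4) and s2='gacfhc' (len 6):
       g  a  c  f  h  c
    0  1  2  3  4  5  6
  d 1  1  2  3  4  5  6
  b 2  2  2  3  4  5  6
  a 3  3  2  3  4  5  6
  g 4  3  3  3  4  5  6
Edit distance = dp[4][6] = 6

6


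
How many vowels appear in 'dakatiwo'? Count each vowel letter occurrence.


Scanning each character of 'dakatiwo':
  Position 1: 'd' -> consonant (running count: 0)
  Position 2: 'a' -> vowel (running count: 1)
  Position 3: 'k' -> consonant (running count: 1)
  Position 4: 'a' -> vowel (running count: 2)
  Position 5: 't' -> consonant (running count: 2)
  Position 6: 'i' -> vowel (running count: 3)
  Position 7: 'w' -> consonant (running count: 3)
  Position 8: 'o' -> vowel (running count: 4)
Total vowels: 4

4


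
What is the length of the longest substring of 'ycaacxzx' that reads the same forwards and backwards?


Scanning 'ycaacxzx' for palindromic substrings.
Substring at positions 1-4: 'caac'.
Check: reverse('caac') = 'caac' -> palindrome confirmed.
Neighbouring characters ('y' / 'x') break symmetry, so it cannot extend further.
No longer palindromic substring exists; longest length = 4

4


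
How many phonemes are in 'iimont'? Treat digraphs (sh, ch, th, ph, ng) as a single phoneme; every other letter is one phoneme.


Parsing 'iimont' greedily, digraphs first:
  'i' -> vowel phoneme (phonemes so far: 1)
  'i' -> vowel phoneme (phonemes so far: 2)
  'm' -> consonant phoneme (phonemes so far: 3)
  'o' -> vowel phoneme (phonemes so far: 4)
  'n' -> consonant phoneme (phonemes so far: 5)
  't' -> consonant phoneme (phonemes so far: 6)
Total phonemes: 6

6


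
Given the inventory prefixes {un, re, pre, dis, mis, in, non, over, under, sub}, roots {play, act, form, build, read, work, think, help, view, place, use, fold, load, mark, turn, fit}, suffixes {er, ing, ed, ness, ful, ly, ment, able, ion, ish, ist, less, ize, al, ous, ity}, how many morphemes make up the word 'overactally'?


Segmenting 'overactally' against the inventory:
  'over' -> prefix (morpheme 1)
  'act' -> root (morpheme 2)
  'al' -> suffix (morpheme 3)
  'ly' -> suffix (morpheme 4)
Total morphemes: 4

4


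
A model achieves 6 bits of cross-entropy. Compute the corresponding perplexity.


Perplexity formula: PP = 2^H
H = 6
PP = 2^6
Steps: 2^1 = 2, 2^2 = 4, 2^3 = 8, 2^4 = 16, 2^5 = 32, 2^6 = 64
PP = 64

64


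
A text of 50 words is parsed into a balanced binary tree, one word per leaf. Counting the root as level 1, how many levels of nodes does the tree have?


In a balanced binary tree with n leaves the deepest leaf is ceil(log2(n)) edges below the root,
so counting node levels inclusive of root and leaves gives ceil(log2(n)) + 1 levels.
log2(50) = 5.6439
ceil(5.6439) = 6
levels = 6 + 1 = 7

7


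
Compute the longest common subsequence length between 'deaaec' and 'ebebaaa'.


DP table for LCS of 'deaaec' and 'ebebaaa':
       e  b  e  b  a  a  a
    0  0  0  0  0  0  0  0
  d 0  0  0  0  0  0  0  0
  e 0  1  1  1  1  1  1  1
  a 0  1  1  1  1  2  2  2
  a 0  1  1  1  1  2  3  3
  e 0  1  1  2  2  2  3  3
  c 0  1  1  2  2  2  3  3
LCS: 'eaa'
LCS length = 3

3


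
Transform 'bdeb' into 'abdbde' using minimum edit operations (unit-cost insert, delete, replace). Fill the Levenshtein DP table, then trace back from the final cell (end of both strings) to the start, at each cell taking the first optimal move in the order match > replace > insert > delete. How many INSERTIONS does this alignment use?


Edit distance = 4. Backtracking from cell (4, 6) with preference match > replace > insert > delete,
then listing the resulting alignment 'bdeb' -> 'abdbde' left to right:
  Step 1: insert 'a' [insertion #1]
  Step 2: keep 'b'
  Step 3: keep 'd'
  Step 4: insert 'b' [insertion #2]
  Step 5: replace e->d
  Step 6: replace b->e
Total insertions: 2

2


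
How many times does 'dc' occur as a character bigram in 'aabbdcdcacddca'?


Scanning 'aabbdcdcacddca' for bigram 'dc':
  Position 0: 'aa' -> no
  Position 1: 'ab' -> no
  Position 2: 'bb' -> no
  Position 3: 'bd' -> no
  Position 4: 'dc' -> MATCH
  Position 5: 'cd' -> no
  Position 6: 'dc' -> MATCH
  Position 7: 'ca' -> no
  Position 8: 'ac' -> no
  Position 9: 'cd' -> no
  Position 10: 'dd' -> no
  Position 11: 'dc' -> MATCH
  Position 12: 'ca' -> no
Total matches: 3

3


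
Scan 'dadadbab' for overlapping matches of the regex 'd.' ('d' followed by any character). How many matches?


Pattern: d. means 'd' followed by any character.
Scanning 'dadadbab' position-by-position:
  Pos 0: window 'da' -> MATCH
  Pos 1: window 'ad' -> no
  Pos 2: window 'da' -> MATCH
  Pos 3: window 'ad' -> no
  Pos 4: window 'db' -> MATCH
  Pos 5: window 'ba' -> no
  Pos 6: window 'ab' -> no
  Pos 7: window 'b' -> no
Total matches: 3

3


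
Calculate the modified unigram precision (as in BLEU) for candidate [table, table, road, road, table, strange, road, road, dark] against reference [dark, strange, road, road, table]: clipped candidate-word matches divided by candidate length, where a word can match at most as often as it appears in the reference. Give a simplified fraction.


Reference word counts: {'dark': 1, 'road': 2, 'strange': 1, 'table': 1}
Checking each candidate word (with clipping):
  'table' -> in reference (ref count 1, used 1/1) -> match (matches: 1)
  'table' -> ref count 1 already used up (1/1) -> clipped, no match (matches: 1)
  'road' -> in reference (ref count 2, used 1/2) -> match (matches: 2)
  'road' -> in reference (ref count 2, used 2/2) -> match (matches: 3)
  'table' -> ref count 1 already used up (1/1) -> clipped, no match (matches: 3)
  'strange' -> in reference (ref count 1, used 1/1) -> match (matches: 4)
  'road' -> ref count 2 already used up (2/2) -> clipped, no match (matches: 4)
  'road' -> ref count 2 already used up (2/2) -> clipped, no match (matches: 4)
  'dark' -> in reference (ref count 1, used 1/1) -> match (matches: 5)
Clipped matches: 5, Candidate length: 9
Precision = 5/9

5/9


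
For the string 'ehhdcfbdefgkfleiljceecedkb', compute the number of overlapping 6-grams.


String 'ehhdcfbdefgkfleiljceecedkb' has length L = 26.
Number of overlapping n-grams = L - n + 1
Substituting: 26 - 6 + 1 = 21

21


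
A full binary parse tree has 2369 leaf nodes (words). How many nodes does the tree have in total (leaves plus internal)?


Leaf nodes (terminals): 2369
Internal nodes = n - 1 = 2369 - 1 = 2368
Total = leaves + internal = 2369 + 2368 = 4737

4737


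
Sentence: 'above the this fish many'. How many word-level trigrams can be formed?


Word trigrams from [5] words:
  Trigram 1: (above the this)
  Trigram 2: (the this fish)
  Trigram 3: (this fish many)
Total word trigrams: 5 - 2 = 3

3


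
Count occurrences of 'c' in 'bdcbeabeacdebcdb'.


Scanning 'bdcbeabeacdebcdb' for 'c':
  Position 2: 'c' -> MATCH (count: 1)
  Position 9: 'c' -> MATCH (count: 2)
  Position 13: 'c' -> MATCH (count: 3)
Total occurrences of 'c': 3

3


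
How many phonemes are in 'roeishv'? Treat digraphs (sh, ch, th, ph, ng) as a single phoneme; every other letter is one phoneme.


Parsing 'roeishv' greedily, digraphs first:
  'r' -> consonant phoneme (phonemes so far: 1)
  'o' -> vowel phoneme (phonemes so far: 2)
  'e' -> vowel phoneme (phonemes so far: 3)
  'i' -> vowel phoneme (phonemes so far: 4)
  'sh' -> digraph (1 consonant phoneme) (phonemes so far: 5)
  'v' -> consonant phoneme (phonemes so far: 6)
Total phonemes: 6

6


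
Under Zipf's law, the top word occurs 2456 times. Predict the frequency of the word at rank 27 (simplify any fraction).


Zipf's law: freq(rank) = f1 / rank
f1 = 2456, rank = 27
freq = 2456 / 27
GCD(2456, 27) = 1
Simplified: 2456/27

2456/27


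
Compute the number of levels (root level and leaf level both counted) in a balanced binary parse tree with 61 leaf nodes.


In a balanced binary tree with n leaves the deepest leaf is ceil(log2(n)) edges below the root,
so counting node levels inclusive of root and leaves gives ceil(log2(n)) + 1 levels.
log2(61) = 5.9307
ceil(5.9307) = 6
levels = 6 + 1 = 7

7


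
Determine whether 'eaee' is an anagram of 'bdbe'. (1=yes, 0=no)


Sort characters of 'eaee': 'aeee'
Sort characters of 'bdbe': 'bbde'
Sorted forms differ -> they are NOT anagrams
Result: 0

0


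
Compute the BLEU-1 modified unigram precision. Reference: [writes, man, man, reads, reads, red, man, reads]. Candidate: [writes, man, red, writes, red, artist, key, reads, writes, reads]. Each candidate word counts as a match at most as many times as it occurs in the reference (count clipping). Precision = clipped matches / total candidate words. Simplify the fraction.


Reference word counts: {'man': 3, 'reads': 3, 'red': 1, 'writes': 1}
Checking each candidate word (with clipping):
  'writes' -> in reference (ref count 1, used 1/1) -> match (matches: 1)
  'man' -> in reference (ref count 3, used 1/3) -> match (matches: 2)
  'red' -> in reference (ref count 1, used 1/1) -> match (matches: 3)
  'writes' -> ref count 1 already used up (1/1) -> clipped, no match (matches: 3)
  'red' -> ref count 1 already used up (1/1) -> clipped, no match (matches: 3)
  'artist' -> not in reference -> no match (matches: 3)
  'key' -> not in reference -> no match (matches: 3)
  'reads' -> in reference (ref count 3, used 1/3) -> match (matches: 4)
  'writes' -> ref count 1 already used up (1/1) -> clipped, no match (matches: 4)
  'reads' -> in reference (ref count 3, used 2/3) -> match (matches: 5)
Clipped matches: 5, Candidate length: 10
Precision = 5/10 = 1/2

1/2


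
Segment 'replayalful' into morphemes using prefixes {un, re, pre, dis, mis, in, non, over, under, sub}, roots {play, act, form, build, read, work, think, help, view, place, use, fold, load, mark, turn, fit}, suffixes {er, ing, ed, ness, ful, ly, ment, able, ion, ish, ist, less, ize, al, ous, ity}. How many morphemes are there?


Segmenting 'replayalful' against the inventory:
  're' -> prefix (morpheme 1)
  'play' -> root (morpheme 2)
  'al' -> suffix (morpheme 3)
  'ful' -> suffix (morpheme 4)
Total morphemes: 4

4


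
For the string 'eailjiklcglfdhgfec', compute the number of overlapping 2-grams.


String 'eailjiklcglfdhgfec' has length L = 18.
Number of overlapping n-grams = L - n + 1
Substituting: 18 - 2 + 1 = 17

17


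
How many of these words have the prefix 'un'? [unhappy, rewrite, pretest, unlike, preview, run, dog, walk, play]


Checking each word for prefix 'un':
  'unhappy' -> YES, starts with 'un' (count: 1)
  'rewrite' -> no (count: 1)
  'pretest' -> no (count: 1)
  'unlike' -> YES, starts with 'un' (count: 2)
  'preview' -> no (count: 2)
  'run' -> no (count: 2)
  'dog' -> no (count: 2)
  'walk' -> no (count: 2)
  'play' -> no (count: 2)
Total with prefix 'un': 2

2


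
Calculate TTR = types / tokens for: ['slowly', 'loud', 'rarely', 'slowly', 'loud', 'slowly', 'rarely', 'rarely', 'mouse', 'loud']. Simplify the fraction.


Tokens: 10
Unique types: ('loud', 'mouse', 'rarely', 'slowly') = 4
TTR = 4/10
Simplify: divide both by 2 -> 2/5
TTR = 2/5

2/5


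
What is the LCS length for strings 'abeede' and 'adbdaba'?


DP table for LCS of 'abeede' and 'adbdaba':
       a  d  b  d  a  b  a
    0  0  0  0  0  0  0  0
  a 0  1  1  1  1  1  1  1
  b 0  1  1  2  2  2  2  2
  e 0  1  1  2  2  2  2  2
  e 0  1  1  2  2  2  2  2
  d 0  1  2  2  3  3  3  3
  e 0  1  2  2  3  3  3  3
LCS: 'abd'
LCS length = 3

3


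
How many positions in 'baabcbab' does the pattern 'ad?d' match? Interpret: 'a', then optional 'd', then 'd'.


Pattern: ad?d means 'a', then optional 'd', then 'd'.
Scanning 'baabcbab' position-by-position:
  Pos 0: window 'baa' -> no
  Pos 1: window 'aab' -> no
  Pos 2: window 'abc' -> no
  Pos 3: window 'bcb' -> no
  Pos 4: window 'cba' -> no
  Pos 5: window 'bab' -> no
  Pos 6: window 'ab' -> no
  Pos 7: window 'b' -> no
Total matches: 0

0


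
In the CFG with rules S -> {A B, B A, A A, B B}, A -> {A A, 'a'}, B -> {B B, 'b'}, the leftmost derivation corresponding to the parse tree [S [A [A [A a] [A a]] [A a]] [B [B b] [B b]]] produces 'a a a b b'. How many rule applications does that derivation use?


Every bracketed nonterminal node [X ...] in the tree is produced by exactly one rule application.
Reading the tree off as a leftmost derivation:
  Step 1: S  =>  A B   (applied S -> A B)
  Step 2: A B  =>  A A B   (applied A -> A A)
  Step 3: A A B  =>  A A A B   (applied A -> A A)
  Step 4: A A A B  =>  a A A B   (applied A -> a)
  Step 5: a A A B  =>  a a A B   (applied A -> a)
  Step 6: a a A B  =>  a a a B   (applied A -> a)
  Step 7: a a a B  =>  a a a B B   (applied B -> B B)
  Step 8: a a a B B  =>  a a a b B   (applied B -> b)
  Step 9: a a a b B  =>  a a a b b   (applied B -> b)
Final yield: a a a b b
Total rewrite steps: 9

9


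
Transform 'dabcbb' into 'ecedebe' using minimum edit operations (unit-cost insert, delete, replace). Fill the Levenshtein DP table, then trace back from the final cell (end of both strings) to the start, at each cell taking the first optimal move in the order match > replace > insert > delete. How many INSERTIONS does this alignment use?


Edit distance = 6. Backtracking from cell (6, 7) with preference match > replace > insert > delete,
then listing the resulting alignment 'dabcbb' -> 'ecedebe' left to right:
  Step 1: insert 'e' [insertion #1]
  Step 2: replace d->c
  Step 3: replace a->e
  Step 4: replace b->d
  Step 5: replace c->e
  Step 6: keep 'b'
  Step 7: replace b->e
Total insertions: 1

1


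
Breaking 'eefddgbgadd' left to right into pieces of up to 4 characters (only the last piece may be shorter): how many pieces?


'eefddgbgadd' has 11 characters.
Chunking with max size 4:
  Chunk 1: 'eefd' (positions 0-3)
  Chunk 2: 'dgbg' (positions 4-7)
  Chunk 3: 'add' (positions 8-10)
Total chunks: ceil(11 / 4) = 3

3


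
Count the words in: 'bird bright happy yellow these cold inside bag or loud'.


Counting words by splitting on spaces:
  Word 1: 'bird'
  Word 2: 'bright'
  Word 3: 'happy'
  Word 4: 'yellow'
  Word 5: 'these'
  Word 6: 'cold'
  Word 7: 'inside'
  Word 8: 'bag'
  Word 9: 'or'
  Word 10: 'loud'
Total words: 10

10


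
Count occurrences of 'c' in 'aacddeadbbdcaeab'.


Scanning 'aacddeadbbdcaeab' for 'c':
  Position 2: 'c' -> MATCH (count: 1)
  Position 11: 'c' -> MATCH (count: 2)
Total occurrences of 'c': 2

2


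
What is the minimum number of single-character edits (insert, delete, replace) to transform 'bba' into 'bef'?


Building DP table for s1='bba' (len 3) and s2='bef' (len 3):
       b  e  f
    0  1  2  3
  b 1  0  1  2
  b 2  1  1  2
  a 3  2  2  2
Edit distance = dp[3][3] = 2

2


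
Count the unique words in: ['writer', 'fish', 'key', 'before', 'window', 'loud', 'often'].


Listing all tokens and tracking unique types:
  Token 1: 'writer' -> NEW (unique so far: 1)
  Token 2: 'fish' -> NEW (unique so far: 2)
  Token 3: 'key' -> NEW (unique so far: 3)
  Token 4: 'before' -> NEW (unique so far: 4)
  Token 5: 'window' -> NEW (unique so far: 5)
  Token 6: 'loud' -> NEW (unique so far: 6)
  Token 7: 'often' -> NEW (unique so far: 7)
Unique types: ('before', 'fish', 'key', 'loud', 'often', 'window', 'writer')
Vocabulary size: 7

7


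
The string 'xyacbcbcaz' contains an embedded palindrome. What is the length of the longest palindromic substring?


Scanning 'xyacbcbcaz' for palindromic substrings.
Substring at positions 2-8: 'acbcbca'.
Check: reverse('acbcbca') = 'acbcbca' -> palindrome confirmed.
Neighbouring characters ('y' / 'z') break symmetry, so it cannot extend further.
No longer palindromic substring exists; longest length = 7

7


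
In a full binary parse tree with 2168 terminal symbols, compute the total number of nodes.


Leaf nodes (terminals): 2168
Internal nodes = n - 1 = 2168 - 1 = 2167
Total = leaves + internal = 2168 + 2167 = 4335

4335


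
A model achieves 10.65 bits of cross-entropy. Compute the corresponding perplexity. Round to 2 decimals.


Perplexity formula: PP = 2^H
H = 10.65
PP = 2^10.65
Decompose: 2^10.65 = 2^10 * 2^0.65
2^10 = 1024, 2^0.65 ~ 1.5691682
PP ~ 1024 * 1.5691682 = 1606.8282368
Rounded to 2 decimals: 1606.83

1606.83


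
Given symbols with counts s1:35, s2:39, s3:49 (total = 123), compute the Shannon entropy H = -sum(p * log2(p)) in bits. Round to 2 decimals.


Computing entropy H = -sum(p_i * log2(p_i)):
  s1: p = 35/123 = 0.2846, -p*log2(p) = 0.5160
  s2: p = 39/123 = 0.3171, -p*log2(p) = 0.5254
  s3: p = 49/123 = 0.3984, -p*log2(p) = 0.5290
H = sum of terms = 1.5704
Rounded to 2 decimals: 1.57

1.57


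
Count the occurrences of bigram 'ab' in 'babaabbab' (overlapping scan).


Scanning 'babaabbab' for bigram 'ab':
  Position 0: 'ba' -> no
  Position 1: 'ab' -> MATCH
  Position 2: 'ba' -> no
  Position 3: 'aa' -> no
  Position 4: 'ab' -> MATCH
  Position 5: 'bb' -> no
  Position 6: 'ba' -> no
  Position 7: 'ab' -> MATCH
Total matches: 3

3


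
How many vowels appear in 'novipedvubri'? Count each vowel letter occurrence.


Scanning each character of 'novipedvubri':
  Position 1: 'n' -> consonant (running count: 0)
  Position 2: 'o' -> vowel (running count: 1)
  Position 3: 'v' -> consonant (running count: 1)
  Position 4: 'i' -> vowel (running count: 2)
  Position 5: 'p' -> consonant (running count: 2)
  Position 6: 'e' -> vowel (running count: 3)
  Position 7: 'd' -> consonant (running count: 3)
  Position 8: 'v' -> consonant (running count: 3)
  Position 9: 'u' -> vowel (running count: 4)
  Position 10: 'b' -> consonant (running count: 4)
  Position 11: 'r' -> consonant (running count: 4)
  Position 12: 'i' -> vowel (running count: 5)
Total vowels: 5

5


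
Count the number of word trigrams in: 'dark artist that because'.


Word trigrams from [4] words:
  Trigram 1: (dark artist that)
  Trigram 2: (artist that because)
Total word trigrams: 4 - 2 = 2

2


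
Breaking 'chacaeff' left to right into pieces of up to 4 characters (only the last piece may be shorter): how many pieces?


'chacaeff' has 8 characters.
Chunking with max size 4:
  Chunk 1: 'chac' (positions 0-3)
  Chunk 2: 'aeff' (positions 4-7)
Total chunks: ceil(8 / 4) = 2

2


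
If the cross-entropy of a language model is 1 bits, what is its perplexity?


Perplexity formula: PP = 2^H
H = 1
PP = 2^1
Steps: 2^1 = 2
PP = 2

2


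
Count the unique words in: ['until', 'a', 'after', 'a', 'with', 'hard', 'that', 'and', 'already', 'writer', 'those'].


Listing all tokens and tracking unique types:
  Token 1: 'until' -> NEW (unique so far: 1)
  Token 2: 'a' -> NEW (unique so far: 2)
  Token 3: 'after' -> NEW (unique so far: 3)
  Token 4: 'a' -> duplicate (unique so far: 3)
  Token 5: 'with' -> NEW (unique so far: 4)
  Token 6: 'hard' -> NEW (unique so far: 5)
  Token 7: 'that' -> NEW (unique so far: 6)
  Token 8: 'and' -> NEW (unique so far: 7)
  Token 9: 'already' -> NEW (unique so far: 8)
  Token 10: 'writer' -> NEW (unique so far: 9)
  Token 11: 'those' -> NEW (unique so far: 10)
Unique types: ('a', 'after', 'already', 'and', 'hard', 'that', 'those', 'until', 'with', 'writer')
Vocabulary size: 10

10


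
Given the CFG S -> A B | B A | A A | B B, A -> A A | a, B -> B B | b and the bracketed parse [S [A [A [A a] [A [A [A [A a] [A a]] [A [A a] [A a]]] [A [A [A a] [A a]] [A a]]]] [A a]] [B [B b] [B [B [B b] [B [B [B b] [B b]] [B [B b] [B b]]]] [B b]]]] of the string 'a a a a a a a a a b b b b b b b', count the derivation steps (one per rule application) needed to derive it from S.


Every bracketed nonterminal node [X ...] in the tree is produced by exactly one rule application.
Reading the tree off as a leftmost derivation:
  Step 1: S  =>  A B   (applied S -> A B)
  Step 2: A B  =>  A A B   (applied A -> A A)
  Step 3: A A B  =>  A A A B   (applied A -> A A)
  Step 4: A A A B  =>  a A A B   (applied A -> a)
  Step 5: a A A B  =>  a A A A B   (applied A -> A A)
  Step 6: a A A A B  =>  a A A A A B   (applied A -> A A)
  Step 7: a A A A A B  =>  a A A A A A B   (applied A -> A A)
  Step 8: a A A A A A B  =>  a a A A A A B   (applied A -> a)
  Step 9: a a A A A A B  =>  a a a A A A B   (applied A -> a)
  Step 10: a a a A A A B  =>  a a a A A A A B   (applied A -> A A)
  Step 11: a a a A A A A B  =>  a a a a A A A B   (applied A -> a)
  Step 12: a a a a A A A B  =>  a a a a a A A B   (applied A -> a)
  Step 13: a a a a a A A B  =>  a a a a a A A A B   (applied A -> A A)
  Step 14: a a a a a A A A B  =>  a a a a a A A A A B   (applied A -> A A)
  Step 15: a a a a a A A A A B  =>  a a a a a a A A A B   (applied A -> a)
  Step 16: a a a a a a A A A B  =>  a a a a a a a A A B   (applied A -> a)
  Step 17: a a a a a a a A A B  =>  a a a a a a a a A B   (applied A -> a)
  Step 18: a a a a a a a a A B  =>  a a a a a a a a a B   (applied A -> a)
  Step 19: a a a a a a a a a B  =>  a a a a a a a a a B B   (applied B -> B B)
  Step 20: a a a a a a a a a B B  =>  a a a a a a a a a b B   (applied B -> b)
  Step 21: a a a a a a a a a b B  =>  a a a a a a a a a b B B   (applied B -> B B)
  Step 22: a a a a a a a a a b B B  =>  a a a a a a a a a b B B B   (applied B -> B B)
  Step 23: a a a a a a a a a b B B B  =>  a a a a a a a a a b b B B   (applied B -> b)
  Step 24: a a a a a a a a a b b B B  =>  a a a a a a a a a b b B B B   (applied B -> B B)
  Step 25: a a a a a a a a a b b B B B  =>  a a a a a a a a a b b B B B B   (applied B -> B B)
  Step 26: a a a a a a a a a b b B B B B  =>  a a a a a a a a a b b b B B B   (applied B -> b)
  Step 27: a a a a a a a a a b b b B B B  =>  a a a a a a a a a b b b b B B   (applied B -> b)
  Step 28: a a a a a a a a a b b b b B B  =>  a a a a a a a a a b b b b B B B   (applied B -> B B)
  Step 29: a a a a a a a a a b b b b B B B  =>  a a a a a a a a a b b b b b B B   (applied B -> b)
  Step 30: a a a a a a a a a b b b b b B B  =>  a a a a a a a a a b b b b b b B   (applied B -> b)
  Step 31: a a a a a a a a a b b b b b b B  =>  a a a a a a a a a b b b b b b b   (applied B -> b)
Final yield: a a a a a a a a a b b b b b b b
Total rewrite steps: 31

31


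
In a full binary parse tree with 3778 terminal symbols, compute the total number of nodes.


Leaf nodes (terminals): 3778
Internal nodes = n - 1 = 3778 - 1 = 3777
Total = leaves + internal = 3778 + 3777 = 7555

7555


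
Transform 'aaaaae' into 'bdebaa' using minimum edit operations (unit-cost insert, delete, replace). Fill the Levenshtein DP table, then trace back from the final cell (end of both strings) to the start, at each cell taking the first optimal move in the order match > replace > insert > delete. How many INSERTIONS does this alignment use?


Edit distance = 5. Backtracking from cell (6, 6) with preference match > replace > insert > delete,
then listing the resulting alignment 'aaaaae' -> 'bdebaa' left to right:
  Step 1: replace a->b
  Step 2: replace a->d
  Step 3: replace a->e
  Step 4: replace a->b
  Step 5: keep 'a'
  Step 6: replace e->a
Total insertions: 0

0


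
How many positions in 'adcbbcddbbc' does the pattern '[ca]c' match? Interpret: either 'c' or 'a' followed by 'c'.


Pattern: [ca]c means either 'c' or 'a' followed by 'c'.
Scanning 'adcbbcddbbc' position-by-position:
  Pos 0: window 'ad' -> no
  Pos 1: window 'dc' -> no
  Pos 2: window 'cb' -> no
  Pos 3: window 'bb' -> no
  Pos 4: window 'bc' -> no
  Pos 5: window 'cd' -> no
  Pos 6: window 'dd' -> no
  Pos 7: window 'db' -> no
  Pos 8: window 'bb' -> no
  Pos 9: window 'bc' -> no
  Pos 10: window 'c' -> no
Total matches: 0

0


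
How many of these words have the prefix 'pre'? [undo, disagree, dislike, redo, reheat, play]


Checking each word for prefix 'pre':
  'undo' -> no (count: 0)
  'disagree' -> no (count: 0)
  'dislike' -> no (count: 0)
  'redo' -> no (count: 0)
  'reheat' -> no (count: 0)
  'play' -> no (count: 0)
Total with prefix 'pre': 0

0


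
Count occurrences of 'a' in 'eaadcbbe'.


Scanning 'eaadcbbe' for 'a':
  Position 1: 'a' -> MATCH (count: 1)
  Position 2: 'a' -> MATCH (count: 2)
Total occurrences of 'a': 2

2


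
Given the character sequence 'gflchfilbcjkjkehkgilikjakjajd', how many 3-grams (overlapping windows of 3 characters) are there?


String 'gflchfilbcjkjkehkgilikjakjajd' has length L = 29.
Number of overlapping n-grams = L - n + 1
Substituting: 29 - 3 + 1 = 27

27


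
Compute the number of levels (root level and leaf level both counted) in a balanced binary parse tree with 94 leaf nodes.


In a balanced binary tree with n leaves the deepest leaf is ceil(log2(n)) edges below the root,
so counting node levels inclusive of root and leaves gives ceil(log2(n)) + 1 levels.
log2(94) = 6.5546
ceil(6.5546) = 7
levels = 7 + 1 = 8

8


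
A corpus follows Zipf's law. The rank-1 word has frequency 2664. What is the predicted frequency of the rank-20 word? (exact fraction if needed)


Zipf's law: freq(rank) = f1 / rank
f1 = 2664, rank = 20
freq = 2664 / 20
GCD(2664, 20) = 4
Simplified: 666/5

666/5


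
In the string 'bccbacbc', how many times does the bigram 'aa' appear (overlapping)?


Scanning 'bccbacbc' for bigram 'aa':
  Position 0: 'bc' -> no
  Position 1: 'cc' -> no
  Position 2: 'cb' -> no
  Position 3: 'ba' -> no
  Position 4: 'ac' -> no
  Position 5: 'cb' -> no
  Position 6: 'bc' -> no
Total matches: 0

0


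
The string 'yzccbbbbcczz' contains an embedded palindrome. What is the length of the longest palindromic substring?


Scanning 'yzccbbbbcczz' for palindromic substrings.
Substring at positions 1-10: 'zccbbbbccz'.
Check: reverse('zccbbbbccz') = 'zccbbbbccz' -> palindrome confirmed.
Neighbouring characters ('y' / 'z') break symmetry, so it cannot extend further.
No longer palindromic substring exists; longest length = 10

10


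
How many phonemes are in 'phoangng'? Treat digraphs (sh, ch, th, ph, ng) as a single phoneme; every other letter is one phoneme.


Parsing 'phoangng' greedily, digraphs first:
  'ph' -> digraph (1 consonant phoneme) (phonemes so far: 1)
  'o' -> vowel phoneme (phonemes so far: 2)
  'a' -> vowel phoneme (phonemes so far: 3)
  'ng' -> digraph (1 consonant phoneme) (phonemes so far: 4)
  'ng' -> digraph (1 consonant phoneme) (phonemes so far: 5)
Total phonemes: 5

5


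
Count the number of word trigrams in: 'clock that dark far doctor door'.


Word trigrams from [6] words:
  Trigram 1: (clock that dark)
  Trigram 2: (that dark far)
  Trigram 3: (dark far doctor)
  Trigram 4: (far doctor door)
Total word trigrams: 6 - 2 = 4

4


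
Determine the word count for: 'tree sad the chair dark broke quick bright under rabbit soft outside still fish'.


Counting words by splitting on spaces:
  Word 1: 'tree'
  Word 2: 'sad'
  Word 3: 'the'
  Word 4: 'chair'
  Word 5: 'dark'
  Word 6: 'broke'
  Word 7: 'quick'
  Word 8: 'bright'
  Word 9: 'under'
  Word 10: 'rabbit'
  Word 11: 'soft'
  Word 12: 'outside'
  Word 13: 'still'
  Word 14: 'fish'
Total words: 14

14


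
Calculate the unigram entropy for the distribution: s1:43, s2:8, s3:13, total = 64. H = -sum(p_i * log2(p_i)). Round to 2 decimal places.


Computing entropy H = -sum(p_i * log2(p_i)):
  s1: p = 43/64 = 0.6719, -p*log2(p) = 0.3855
  s2: p = 8/64 = 0.1250, -p*log2(p) = 0.3750
  s3: p = 13/64 = 0.2031, -p*log2(p) = 0.4671
H = sum of terms = 1.2276
Rounded to 2 decimals: 1.23

1.23


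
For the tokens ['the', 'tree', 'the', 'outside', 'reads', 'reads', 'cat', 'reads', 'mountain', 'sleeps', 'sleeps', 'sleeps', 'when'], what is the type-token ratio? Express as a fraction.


Tokens: 13
Unique types: ('cat', 'mountain', 'outside', 'reads', 'sleeps', 'the', 'tree', 'when') = 8
TTR = 8/13
Already in lowest terms.

8/13


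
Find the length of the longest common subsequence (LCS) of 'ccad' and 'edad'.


DP table for LCS of 'ccad' and 'edad':
       e  d  a  d
    0  0  0  0  0
  c 0  0  0  0  0
  c 0  0  0  0  0
  a 0  0  0  1  1
  d 0  0  1  1  2
LCS: 'ad'
LCS length = 2

2


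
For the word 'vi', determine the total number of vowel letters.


Scanning each character of 'vi':
  Position 1: 'v' -> consonant (running count: 0)
  Position 2: 'i' -> vowel (running count: 1)
Total vowels: 1

1


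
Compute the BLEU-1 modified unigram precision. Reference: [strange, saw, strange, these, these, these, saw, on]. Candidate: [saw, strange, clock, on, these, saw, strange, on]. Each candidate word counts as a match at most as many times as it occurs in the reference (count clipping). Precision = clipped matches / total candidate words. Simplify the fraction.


Reference word counts: {'on': 1, 'saw': 2, 'strange': 2, 'these': 3}
Checking each candidate word (with clipping):
  'saw' -> in reference (ref count 2, used 1/2) -> match (matches: 1)
  'strange' -> in reference (ref count 2, used 1/2) -> match (matches: 2)
  'clock' -> not in reference -> no match (matches: 2)
  'on' -> in reference (ref count 1, used 1/1) -> match (matches: 3)
  'these' -> in reference (ref count 3, used 1/3) -> match (matches: 4)
  'saw' -> in reference (ref count 2, used 2/2) -> match (matches: 5)
  'strange' -> in reference (ref count 2, used 2/2) -> match (matches: 6)
  'on' -> ref count 1 already used up (1/1) -> clipped, no match (matches: 6)
Clipped matches: 6, Candidate length: 8
Precision = 6/8 = 3/4

3/4


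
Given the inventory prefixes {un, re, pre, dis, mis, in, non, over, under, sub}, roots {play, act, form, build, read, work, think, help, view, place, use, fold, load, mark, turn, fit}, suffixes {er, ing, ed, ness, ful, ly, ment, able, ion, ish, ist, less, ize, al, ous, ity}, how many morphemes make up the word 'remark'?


Segmenting 'remark' against the inventory:
  're' -> prefix (morpheme 1)
  'mark' -> root (morpheme 2)
Total morphemes: 2

2


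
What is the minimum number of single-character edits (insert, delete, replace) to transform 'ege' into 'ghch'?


Building DP table for s1='ege' (len 3) and s2='ghch' (len 4):
       g  h  c  h
    0  1  2  3  4
  e 1  1  2  3  4
  g 2  1  2  3  4
  e 3  2  2  3  4
Edit distance = dp[3][4] = 4

4


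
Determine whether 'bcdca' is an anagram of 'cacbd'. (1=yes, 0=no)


Sort characters of 'bcdca': 'abccd'
Sort characters of 'cacbd': 'abccd'
Sorted forms match -> they ARE anagrams
Result: 1

1


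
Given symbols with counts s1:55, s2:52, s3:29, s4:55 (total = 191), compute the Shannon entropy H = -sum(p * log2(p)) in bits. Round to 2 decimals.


Computing entropy H = -sum(p_i * log2(p_i)):
  s1: p = 55/191 = 0.2880, -p*log2(p) = 0.5172
  s2: p = 52/191 = 0.2723, -p*log2(p) = 0.5110
  s3: p = 29/191 = 0.1518, -p*log2(p) = 0.4129
  s4: p = 55/191 = 0.2880, -p*log2(p) = 0.5172
H = sum of terms = 1.9583
Rounded to 2 decimals: 1.96

1.96


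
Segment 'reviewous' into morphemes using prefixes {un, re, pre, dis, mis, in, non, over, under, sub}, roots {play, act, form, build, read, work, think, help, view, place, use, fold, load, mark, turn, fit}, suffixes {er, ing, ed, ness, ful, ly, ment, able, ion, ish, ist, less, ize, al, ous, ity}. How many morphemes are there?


Segmenting 'reviewous' against the inventory:
  're' -> prefix (morpheme 1)
  'view' -> root (morpheme 2)
  'ous' -> suffix (morpheme 3)
Total morphemes: 3

3


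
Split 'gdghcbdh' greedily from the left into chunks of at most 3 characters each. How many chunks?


'gdghcbdh' has 8 characters.
Chunking with max size 3:
  Chunk 1: 'gdg' (positions 0-2)
  Chunk 2: 'hcb' (positions 3-5)
  Chunk 3: 'dh' (positions 6-7)
Total chunks: ceil(8 / 3) = 3

3


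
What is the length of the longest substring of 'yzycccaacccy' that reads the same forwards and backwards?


Scanning 'yzycccaacccy' for palindromic substrings.
Substring at positions 2-11: 'ycccaacccy'.
Check: reverse('ycccaacccy') = 'ycccaacccy' -> palindrome confirmed.
Neighbouring characters ('z' / '-') break symmetry, so it cannot extend further.
No longer palindromic substring exists; longest length = 10

10


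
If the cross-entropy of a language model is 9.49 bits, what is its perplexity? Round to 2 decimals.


Perplexity formula: PP = 2^H
H = 9.49
PP = 2^9.49
Decompose: 2^9.49 = 2^9 * 2^0.49
2^9 = 512, 2^0.49 ~ 1.4044449
PP ~ 512 * 1.4044449 = 719.0757888
Rounded to 2 decimals: 719.08

719.08


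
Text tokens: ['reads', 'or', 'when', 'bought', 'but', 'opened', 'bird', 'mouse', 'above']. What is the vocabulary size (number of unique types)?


Listing all tokens and tracking unique types:
  Token 1: 'reads' -> NEW (unique so far: 1)
  Token 2: 'or' -> NEW (unique so far: 2)
  Token 3: 'when' -> NEW (unique so far: 3)
  Token 4: 'bought' -> NEW (unique so far: 4)
  Token 5: 'but' -> NEW (unique so far: 5)
  Token 6: 'opened' -> NEW (unique so far: 6)
  Token 7: 'bird' -> NEW (unique so far: 7)
  Token 8: 'mouse' -> NEW (unique so far: 8)
  Token 9: 'above' -> NEW (unique so far: 9)
Unique types: ('above', 'bird', 'bought', 'but', 'mouse', 'opened', 'or', 'reads', 'when')
Vocabulary size: 9

9


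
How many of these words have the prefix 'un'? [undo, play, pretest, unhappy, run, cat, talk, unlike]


Checking each word for prefix 'un':
  'undo' -> YES, starts with 'un' (count: 1)
  'play' -> no (count: 1)
  'pretest' -> no (count: 1)
  'unhappy' -> YES, starts with 'un' (count: 2)
  'run' -> no (count: 2)
  'cat' -> no (count: 2)
  'talk' -> no (count: 2)
  'unlike' -> YES, starts with 'un' (count: 3)
Total with prefix 'un': 3

3


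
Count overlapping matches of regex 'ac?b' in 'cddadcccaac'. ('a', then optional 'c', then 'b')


Pattern: ac?b means 'a', then optional 'c', then 'b'.
Scanning 'cddadcccaac' position-by-position:
  Pos 0: window 'cdd' -> no
  Pos 1: window 'dda' -> no
  Pos 2: window 'dad' -> no
  Pos 3: window 'adc' -> no
  Pos 4: window 'dcc' -> no
  Pos 5: window 'ccc' -> no
  Pos 6: window 'cca' -> no
  Pos 7: window 'caa' -> no
  Pos 8: window 'aac' -> no
  Pos 9: window 'ac' -> no
  Pos 10: window 'c' -> no
Total matches: 0

0


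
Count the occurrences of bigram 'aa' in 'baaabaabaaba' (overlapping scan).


Scanning 'baaabaabaaba' for bigram 'aa':
  Position 0: 'ba' -> no
  Position 1: 'aa' -> MATCH
  Position 2: 'aa' -> MATCH
  Position 3: 'ab' -> no
  Position 4: 'ba' -> no
  Position 5: 'aa' -> MATCH
  Position 6: 'ab' -> no
  Position 7: 'ba' -> no
  Position 8: 'aa' -> MATCH
  Position 9: 'ab' -> no
  Position 10: 'ba' -> no
Total matches: 4

4


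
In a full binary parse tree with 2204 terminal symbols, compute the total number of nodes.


Leaf nodes (terminals): 2204
Internal nodes = n - 1 = 2204 - 1 = 2203
Total = leaves + internal = 2204 + 2203 = 4407

4407


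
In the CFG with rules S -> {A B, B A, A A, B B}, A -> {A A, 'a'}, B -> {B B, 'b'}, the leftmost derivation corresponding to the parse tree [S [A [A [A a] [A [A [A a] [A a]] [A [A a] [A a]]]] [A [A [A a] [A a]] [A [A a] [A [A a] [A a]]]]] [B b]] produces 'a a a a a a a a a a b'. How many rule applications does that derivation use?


Every bracketed nonterminal node [X ...] in the tree is produced by exactly one rule application.
Reading the tree off as a leftmost derivation:
  Step 1: S  =>  A B   (applied S -> A B)
  Step 2: A B  =>  A A B   (applied A -> A A)
  Step 3: A A B  =>  A A A B   (applied A -> A A)
  Step 4: A A A B  =>  a A A B   (applied A -> a)
  Step 5: a A A B  =>  a A A A B   (applied A -> A A)
  Step 6: a A A A B  =>  a A A A A B   (applied A -> A A)
  Step 7: a A A A A B  =>  a a A A A B   (applied A -> a)
  Step 8: a a A A A B  =>  a a a A A B   (applied A -> a)
  Step 9: a a a A A B  =>  a a a A A A B   (applied A -> A A)
  Step 10: a a a A A A B  =>  a a a a A A B   (applied A -> a)
  Step 11: a a a a A A B  =>  a a a a a A B   (applied A -> a)
  Step 12: a a a a a A B  =>  a a a a a A A B   (applied A -> A A)
  Step 13: a a a a a A A B  =>  a a a a a A A A B   (applied A -> A A)
  Step 14: a a a a a A A A B  =>  a a a a a a A A B   (applied A -> a)
  Step 15: a a a a a a A A B  =>  a a a a a a a A B   (applied A -> a)
  Step 16: a a a a a a a A B  =>  a a a a a a a A A B   (applied A -> A A)
  Step 17: a a a a a a a A A B  =>  a a a a a a a a A B   (applied A -> a)
  Step 18: a a a a a a a a A B  =>  a a a a a a a a A A B   (applied A -> A A)
  Step 19: a a a a a a a a A A B  =>  a a a a a a a a a A B   (applied A -> a)
  Step 20: a a a a a a a a a A B  =>  a a a a a a a a a a B   (applied A -> a)
  Step 21: a a a a a a a a a a B  =>  a a a a a a a a a a b   (applied B -> b)
Final yield: a a a a a a a a a a b
Total rewrite steps: 21

21
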